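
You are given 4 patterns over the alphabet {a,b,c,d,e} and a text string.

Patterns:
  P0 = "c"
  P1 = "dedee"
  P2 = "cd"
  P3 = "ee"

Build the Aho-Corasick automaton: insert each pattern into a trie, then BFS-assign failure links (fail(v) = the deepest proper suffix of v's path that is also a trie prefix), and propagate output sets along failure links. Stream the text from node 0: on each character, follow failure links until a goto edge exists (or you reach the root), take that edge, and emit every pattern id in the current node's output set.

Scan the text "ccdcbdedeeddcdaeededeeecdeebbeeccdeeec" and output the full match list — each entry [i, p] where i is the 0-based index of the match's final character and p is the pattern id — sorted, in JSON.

Build:
Trie (insert patterns):
  0='ε' goto c→1 d→2 e→8
  1='c' goto d→7  [P0 ends]
  2='d' goto e→3
  3='de' goto d→4
  4='ded' goto e→5
  5='dede' goto e→6
  6='dedee' goto ·  [P1 ends]
  7='cd' goto ·  [P2 ends]
  8='e' goto e→9
  9='ee' goto ·  [P3 ends]

BFS fail/out derivation:
  fail(1) 'c': from fail(0)=0 chase 'c': 0 ⇒ 0;  out={0}∪out(0)={0}
  fail(2) 'd': from fail(0)=0 chase 'd': 0 ⇒ 0;  out=∅∪out(0)=∅
  fail(8) 'e': from fail(0)=0 chase 'e': 0 ⇒ 0;  out=∅∪out(0)=∅
  fail(3) 'de': from fail(2)=0 chase 'e': 0 ⇒ 8;  out=∅∪out(8)=∅
  fail(7) 'cd': from fail(1)=0 chase 'd': 0 ⇒ 2;  out={2}∪out(2)={2}
  fail(9) 'ee': from fail(8)=0 chase 'e': 0 ⇒ 8;  out={3}∪out(8)={3}
  fail(4) 'ded': from fail(3)=8 chase 'd': 8→0 ⇒ 2;  out=∅∪out(2)=∅
  fail(5) 'dede': from fail(4)=2 chase 'e': 2 ⇒ 3;  out=∅∪out(3)=∅
  fail(6) 'dedee': from fail(5)=3 chase 'e': 3→8 ⇒ 9;  out={1}∪out(9)={1,3}

Run:
pos 0 'c': at 1  ** P0@[0:0]
pos 1 'c': at 1 ·f  ** P0@[1:1]
pos 2 'd': at 7  ** P2@[1:2]
pos 3 'c': at 1 ·f  ** P0@[3:3]
pos 4 'b': at 0 ·f
pos 5 'd': at 2
pos 6 'e': at 3
pos 7 'd': at 4
pos 8 'e': at 5
pos 9 'e': at 6  ** P1@[5:9],P3@[8:9]
pos 10 'd': at 2 ·f
pos 11 'd': at 2 ·f
pos 12 'c': at 1 ·f  ** P0@[12:12]
pos 13 'd': at 7  ** P2@[12:13]
pos 14 'a': at 0 ·f
pos 15 'e': at 8
pos 16 'e': at 9  ** P3@[15:16]
pos 17 'd': at 2 ·f
pos 18 'e': at 3
pos 19 'd': at 4
pos 20 'e': at 5
pos 21 'e': at 6  ** P1@[17:21],P3@[20:21]
pos 22 'e': at 9 ·f  ** P3@[21:22]
pos 23 'c': at 1 ·f  ** P0@[23:23]
pos 24 'd': at 7  ** P2@[23:24]
pos 25 'e': at 3 ·f
pos 26 'e': at 9 ·f  ** P3@[25:26]
pos 27 'b': at 0 ·f
pos 28 'b': at 0
pos 29 'e': at 8
pos 30 'e': at 9  ** P3@[29:30]
pos 31 'c': at 1 ·f  ** P0@[31:31]
pos 32 'c': at 1 ·f  ** P0@[32:32]
pos 33 'd': at 7  ** P2@[32:33]
pos 34 'e': at 3 ·f
pos 35 'e': at 9 ·f  ** P3@[34:35]
pos 36 'e': at 9 ·f  ** P3@[35:36]
pos 37 'c': at 1 ·f  ** P0@[37:37]

All matches (sorted): [[0,0],[1,0],[2,2],[3,0],[9,1],[9,3],[12,0],[13,2],[16,3],[21,1],[21,3],[22,3],[23,0],[24,2],[26,3],[30,3],[31,0],[32,0],[33,2],[35,3],[36,3],[37,0]]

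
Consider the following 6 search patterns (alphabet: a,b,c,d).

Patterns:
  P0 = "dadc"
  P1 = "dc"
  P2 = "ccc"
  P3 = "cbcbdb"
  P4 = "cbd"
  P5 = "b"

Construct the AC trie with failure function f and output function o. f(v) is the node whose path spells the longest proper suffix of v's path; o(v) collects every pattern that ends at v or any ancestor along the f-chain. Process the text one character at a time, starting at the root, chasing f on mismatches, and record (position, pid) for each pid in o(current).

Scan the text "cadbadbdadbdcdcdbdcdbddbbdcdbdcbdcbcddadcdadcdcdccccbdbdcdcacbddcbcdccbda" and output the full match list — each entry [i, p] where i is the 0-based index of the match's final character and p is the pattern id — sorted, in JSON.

Build:
Trie nodes:
  0='ε' goto b→15 c→6 d→1
  1='d' goto a→2 c→5
  2='da' goto d→3
  3='dad' goto c→4
  4='dadc' goto ·  ←P0
  5='dc' goto ·  ←P1
  6='c' goto b→9 c→7
  7='cc' goto c→8
  8='ccc' goto ·  ←P2
  9='cb' goto c→10 d→14
  10='cbc' goto b→11
  11='cbcb' goto d→12
  12='cbcbd' goto b→13
  13='cbcbdb' goto ·  ←P3
  14='cbd' goto ·  ←P4
  15='b' goto ·  ←P5

Failure links (BFS by depth):
  fail(1) 'd': from fail(0)=0 chase 'd': 0 ⇒ 0;  out=∅∪out(0)=∅
  fail(6) 'c': from fail(0)=0 chase 'c': 0 ⇒ 0;  out=∅∪out(0)=∅
  fail(15) 'b': from fail(0)=0 chase 'b': 0 ⇒ 0;  out={5}∪out(0)={5}
  fail(2) 'da': from fail(1)=0 chase 'a': 0 ⇒ 0;  out=∅∪out(0)=∅
  fail(5) 'dc': from fail(1)=0 chase 'c': 0 ⇒ 6;  out={1}∪out(6)={1}
  fail(7) 'cc': from fail(6)=0 chase 'c': 0 ⇒ 6;  out=∅∪out(6)=∅
  fail(9) 'cb': from fail(6)=0 chase 'b': 0 ⇒ 15;  out=∅∪out(15)={5}
  fail(3) 'dad': from fail(2)=0 chase 'd': 0 ⇒ 1;  out=∅∪out(1)=∅
  fail(8) 'ccc': from fail(7)=6 chase 'c': 6 ⇒ 7;  out={2}∪out(7)={2}
  fail(10) 'cbc': from fail(9)=15 chase 'c': 15→0 ⇒ 6;  out=∅∪out(6)=∅
  fail(14) 'cbd': from fail(9)=15 chase 'd': 15→0 ⇒ 1;  out={4}∪out(1)={4}
  fail(4) 'dadc': from fail(3)=1 chase 'c': 1 ⇒ 5;  out={0}∪out(5)={0,1}
  fail(11) 'cbcb': from fail(10)=6 chase 'b': 6 ⇒ 9;  out=∅∪out(9)={5}
  fail(12) 'cbcbd': from fail(11)=9 chase 'd': 9 ⇒ 14;  out=∅∪out(14)={4}
  fail(13) 'cbcbdb': from fail(12)=14 chase 'b': 14→1→0 ⇒ 15;  out={3}∪out(15)={3,5}

Scan:
[0] read 'c'  n0⇒n6
[1] read 'a'  n6⇒n0 (fail-walked)
[2] read 'd'  n0⇒n1
[3] read 'b'  n1⇒n15 (fail-walked)  emit P5@[3:3]
[4] read 'a'  n15⇒n0 (fail-walked)
[5] read 'd'  n0⇒n1
[6] read 'b'  n1⇒n15 (fail-walked)  emit P5@[6:6]
[7] read 'd'  n15⇒n1 (fail-walked)
[8] read 'a'  n1⇒n2
[9] read 'd'  n2⇒n3
[10] read 'b'  n3⇒n15 (fail-walked)  emit P5@[10:10]
[11] read 'd'  n15⇒n1 (fail-walked)
[12] read 'c'  n1⇒n5  emit P1@[11:12]
[13] read 'd'  n5⇒n1 (fail-walked)
[14] read 'c'  n1⇒n5  emit P1@[13:14]
[15] read 'd'  n5⇒n1 (fail-walked)
[16] read 'b'  n1⇒n15 (fail-walked)  emit P5@[16:16]
[17] read 'd'  n15⇒n1 (fail-walked)
[18] read 'c'  n1⇒n5  emit P1@[17:18]
[19] read 'd'  n5⇒n1 (fail-walked)
[20] read 'b'  n1⇒n15 (fail-walked)  emit P5@[20:20]
[21] read 'd'  n15⇒n1 (fail-walked)
[22] read 'd'  n1⇒n1 (fail-walked)
[23] read 'b'  n1⇒n15 (fail-walked)  emit P5@[23:23]
[24] read 'b'  n15⇒n15 (fail-walked)  emit P5@[24:24]
[25] read 'd'  n15⇒n1 (fail-walked)
[26] read 'c'  n1⇒n5  emit P1@[25:26]
[27] read 'd'  n5⇒n1 (fail-walked)
[28] read 'b'  n1⇒n15 (fail-walked)  emit P5@[28:28]
[29] read 'd'  n15⇒n1 (fail-walked)
[30] read 'c'  n1⇒n5  emit P1@[29:30]
[31] read 'b'  n5⇒n9 (fail-walked)  emit P5@[31:31]
[32] read 'd'  n9⇒n14  emit P4@[30:32]
[33] read 'c'  n14⇒n5 (fail-walked)  emit P1@[32:33]
[34] read 'b'  n5⇒n9 (fail-walked)  emit P5@[34:34]
[35] read 'c'  n9⇒n10
[36] read 'd'  n10⇒n1 (fail-walked)
[37] read 'd'  n1⇒n1 (fail-walked)
[38] read 'a'  n1⇒n2
[39] read 'd'  n2⇒n3
[40] read 'c'  n3⇒n4  emit P0@[37:40],P1@[39:40]
[41] read 'd'  n4⇒n1 (fail-walked)
[42] read 'a'  n1⇒n2
[43] read 'd'  n2⇒n3
[44] read 'c'  n3⇒n4  emit P0@[41:44],P1@[43:44]
[45] read 'd'  n4⇒n1 (fail-walked)
[46] read 'c'  n1⇒n5  emit P1@[45:46]
[47] read 'd'  n5⇒n1 (fail-walked)
[48] read 'c'  n1⇒n5  emit P1@[47:48]
[49] read 'c'  n5⇒n7 (fail-walked)
[50] read 'c'  n7⇒n8  emit P2@[48:50]
[51] read 'c'  n8⇒n8 (fail-walked)  emit P2@[49:51]
[52] read 'b'  n8⇒n9 (fail-walked)  emit P5@[52:52]
[53] read 'd'  n9⇒n14  emit P4@[51:53]
[54] read 'b'  n14⇒n15 (fail-walked)  emit P5@[54:54]
[55] read 'd'  n15⇒n1 (fail-walked)
[56] read 'c'  n1⇒n5  emit P1@[55:56]
[57] read 'd'  n5⇒n1 (fail-walked)
[58] read 'c'  n1⇒n5  emit P1@[57:58]
[59] read 'a'  n5⇒n0 (fail-walked)
[60] read 'c'  n0⇒n6
[61] read 'b'  n6⇒n9  emit P5@[61:61]
[62] read 'd'  n9⇒n14  emit P4@[60:62]
[63] read 'd'  n14⇒n1 (fail-walked)
[64] read 'c'  n1⇒n5  emit P1@[63:64]
[65] read 'b'  n5⇒n9 (fail-walked)  emit P5@[65:65]
[66] read 'c'  n9⇒n10
[67] read 'd'  n10⇒n1 (fail-walked)
[68] read 'c'  n1⇒n5  emit P1@[67:68]
[69] read 'c'  n5⇒n7 (fail-walked)
[70] read 'b'  n7⇒n9 (fail-walked)  emit P5@[70:70]
[71] read 'd'  n9⇒n14  emit P4@[69:71]
[72] read 'a'  n14⇒n2 (fail-walked)

Matches: [[3,5],[6,5],[10,5],[12,1],[14,1],[16,5],[18,1],[20,5],[23,5],[24,5],[26,1],[28,5],[30,1],[31,5],[32,4],[33,1],[34,5],[40,0],[40,1],[44,0],[44,1],[46,1],[48,1],[50,2],[51,2],[52,5],[53,4],[54,5],[56,1],[58,1],[61,5],[62,4],[64,1],[65,5],[68,1],[70,5],[71,4]]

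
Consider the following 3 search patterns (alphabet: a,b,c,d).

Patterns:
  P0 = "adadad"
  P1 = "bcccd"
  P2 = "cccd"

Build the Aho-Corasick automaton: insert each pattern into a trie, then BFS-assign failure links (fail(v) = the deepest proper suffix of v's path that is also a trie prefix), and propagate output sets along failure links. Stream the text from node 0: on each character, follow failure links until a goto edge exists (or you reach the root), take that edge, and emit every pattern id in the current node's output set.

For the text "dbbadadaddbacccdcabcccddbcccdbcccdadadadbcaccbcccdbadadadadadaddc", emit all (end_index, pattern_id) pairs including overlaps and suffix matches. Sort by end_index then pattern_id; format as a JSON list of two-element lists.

Build:
Trie (insert patterns):
  n0 'ε': a→1 b→7 c→12
  n1 'a': d→2
  n2 'ad': a→3
  n3 'ada': d→4
  n4 'adad': a→5
  n5 'adada': d→6
  n6 'adadad': ·  [P0 ends]
  n7 'b': c→8
  n8 'bc': c→9
  n9 'bcc': c→10
  n10 'bccc': d→11
  n11 'bcccd': ·  [P1 ends]
  n12 'c': c→13
  n13 'cc': c→14
  n14 'ccc': d→15
  n15 'cccd': ·  [P2 ends]

Failure links (BFS by depth):
  n1('a'): parent n0 fail=0; on 'a' 0 → fail=0;  out ∅∪∅=∅
  n7('b'): parent n0 fail=0; on 'b' 0 → fail=0;  out ∅∪∅=∅
  n12('c'): parent n0 fail=0; on 'c' 0 → fail=0;  out ∅∪∅=∅
  n2('ad'): parent n1 fail=0; on 'd' 0 → fail=0;  out ∅∪∅=∅
  n8('bc'): parent n7 fail=0; on 'c' 0 → fail=12;  out ∅∪∅=∅
  n13('cc'): parent n12 fail=0; on 'c' 0 → fail=12;  out ∅∪∅=∅
  n3('ada'): parent n2 fail=0; on 'a' 0 → fail=1;  out ∅∪∅=∅
  n9('bcc'): parent n8 fail=12; on 'c' 12 → fail=13;  out ∅∪∅=∅
  n14('ccc'): parent n13 fail=12; on 'c' 12 → fail=13;  out ∅∪∅=∅
  n4('adad'): parent n3 fail=1; on 'd' 1 → fail=2;  out ∅∪∅=∅
  n10('bccc'): parent n9 fail=13; on 'c' 13 → fail=14;  out ∅∪∅=∅
  n15('cccd'): parent n14 fail=13; on 'd' 13→12→0 → fail=0;  out {2}∪∅={2}
  n5('adada'): parent n4 fail=2; on 'a' 2 → fail=3;  out ∅∪∅=∅
  n11('bcccd'): parent n10 fail=14; on 'd' 14 → fail=15;  out {1}∪{2}={1,2}
  n6('adadad'): parent n5 fail=3; on 'd' 3 → fail=4;  out {0}∪∅={0}

Run:
pos 0 'd': at 0
pos 1 'b': at 7
pos 2 'b': at 7 (fail-walked)
pos 3 'a': at 1 (fail-walked)
pos 4 'd': at 2
pos 5 'a': at 3
pos 6 'd': at 4
pos 7 'a': at 5
pos 8 'd': at 6  emit P0@[3:8]
pos 9 'd': at 0 (fail-walked)
pos 10 'b': at 7
pos 11 'a': at 1 (fail-walked)
pos 12 'c': at 12 (fail-walked)
pos 13 'c': at 13
pos 14 'c': at 14
pos 15 'd': at 15  emit P2@[12:15]
pos 16 'c': at 12 (fail-walked)
pos 17 'a': at 1 (fail-walked)
pos 18 'b': at 7 (fail-walked)
pos 19 'c': at 8
pos 20 'c': at 9
pos 21 'c': at 10
pos 22 'd': at 11  emit P1@[18:22],P2@[19:22]
pos 23 'd': at 0 (fail-walked)
pos 24 'b': at 7
pos 25 'c': at 8
pos 26 'c': at 9
pos 27 'c': at 10
pos 28 'd': at 11  emit P1@[24:28],P2@[25:28]
pos 29 'b': at 7 (fail-walked)
pos 30 'c': at 8
pos 31 'c': at 9
pos 32 'c': at 10
pos 33 'd': at 11  emit P1@[29:33],P2@[30:33]
pos 34 'a': at 1 (fail-walked)
pos 35 'd': at 2
pos 36 'a': at 3
pos 37 'd': at 4
pos 38 'a': at 5
pos 39 'd': at 6  emit P0@[34:39]
pos 40 'b': at 7 (fail-walked)
pos 41 'c': at 8
pos 42 'a': at 1 (fail-walked)
pos 43 'c': at 12 (fail-walked)
pos 44 'c': at 13
pos 45 'b': at 7 (fail-walked)
pos 46 'c': at 8
pos 47 'c': at 9
pos 48 'c': at 10
pos 49 'd': at 11  emit P1@[45:49],P2@[46:49]
pos 50 'b': at 7 (fail-walked)
pos 51 'a': at 1 (fail-walked)
pos 52 'd': at 2
pos 53 'a': at 3
pos 54 'd': at 4
pos 55 'a': at 5
pos 56 'd': at 6  emit P0@[51:56]
pos 57 'a': at 5 (fail-walked)
pos 58 'd': at 6  emit P0@[53:58]
pos 59 'a': at 5 (fail-walked)
pos 60 'd': at 6  emit P0@[55:60]
pos 61 'a': at 5 (fail-walked)
pos 62 'd': at 6  emit P0@[57:62]
pos 63 'd': at 0 (fail-walked)
pos 64 'c': at 12

Matches: [[8,0],[15,2],[22,1],[22,2],[28,1],[28,2],[33,1],[33,2],[39,0],[49,1],[49,2],[56,0],[58,0],[60,0],[62,0]]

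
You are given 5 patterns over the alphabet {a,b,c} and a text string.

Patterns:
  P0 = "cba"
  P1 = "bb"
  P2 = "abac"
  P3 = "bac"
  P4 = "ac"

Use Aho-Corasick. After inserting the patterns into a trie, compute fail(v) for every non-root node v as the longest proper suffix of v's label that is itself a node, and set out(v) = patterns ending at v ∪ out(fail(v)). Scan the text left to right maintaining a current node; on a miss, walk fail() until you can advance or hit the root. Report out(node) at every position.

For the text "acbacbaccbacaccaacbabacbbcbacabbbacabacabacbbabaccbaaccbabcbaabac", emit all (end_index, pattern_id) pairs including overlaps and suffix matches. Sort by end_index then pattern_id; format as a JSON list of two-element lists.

Construct AC machine:
Trie nodes:
  n0 'ε': a→6 b→4 c→1
  n1 'c': b→2
  n2 'cb': a→3
  n3 'cba': ·  [P0 ends]
  n4 'b': a→10 b→5
  n5 'bb': ·  [P1 ends]
  n6 'a': b→7 c→12
  n7 'ab': a→8
  n8 'aba': c→9
  n9 'abac': ·  [P2 ends]
  n10 'ba': c→11
  n11 'bac': ·  [P3 ends]
  n12 'ac': ·  [P4 ends]

Failure links (BFS by depth):
  fail(1) 'c': from fail(0)=0 chase 'c': 0 ⇒ 0;  out=∅∪out(0)=∅
  fail(4) 'b': from fail(0)=0 chase 'b': 0 ⇒ 0;  out=∅∪out(0)=∅
  fail(6) 'a': from fail(0)=0 chase 'a': 0 ⇒ 0;  out=∅∪out(0)=∅
  fail(2) 'cb': from fail(1)=0 chase 'b': 0 ⇒ 4;  out=∅∪out(4)=∅
  fail(5) 'bb': from fail(4)=0 chase 'b': 0 ⇒ 4;  out={1}∪out(4)={1}
  fail(7) 'ab': from fail(6)=0 chase 'b': 0 ⇒ 4;  out=∅∪out(4)=∅
  fail(10) 'ba': from fail(4)=0 chase 'a': 0 ⇒ 6;  out=∅∪out(6)=∅
  fail(12) 'ac': from fail(6)=0 chase 'c': 0 ⇒ 1;  out={4}∪out(1)={4}
  fail(3) 'cba': from fail(2)=4 chase 'a': 4 ⇒ 10;  out={0}∪out(10)={0}
  fail(8) 'aba': from fail(7)=4 chase 'a': 4 ⇒ 10;  out=∅∪out(10)=∅
  fail(11) 'bac': from fail(10)=6 chase 'c': 6 ⇒ 12;  out={3}∪out(12)={3,4}
  fail(9) 'abac': from fail(8)=10 chase 'c': 10 ⇒ 11;  out={2}∪out(11)={2,3,4}

Run:
[0] read 'a'  n0⇒n6
[1] read 'c'  n6⇒n12  → match P4@[0:1]
[2] read 'b'  n12⇒n2 (fail-walked)
[3] read 'a'  n2⇒n3  → match P0@[1:3]
[4] read 'c'  n3⇒n11 (fail-walked)  → match P3@[2:4],P4@[3:4]
[5] read 'b'  n11⇒n2 (fail-walked)
[6] read 'a'  n2⇒n3  → match P0@[4:6]
[7] read 'c'  n3⇒n11 (fail-walked)  → match P3@[5:7],P4@[6:7]
[8] read 'c'  n11⇒n1 (fail-walked)
[9] read 'b'  n1⇒n2
[10] read 'a'  n2⇒n3  → match P0@[8:10]
[11] read 'c'  n3⇒n11 (fail-walked)  → match P3@[9:11],P4@[10:11]
[12] read 'a'  n11⇒n6 (fail-walked)
[13] read 'c'  n6⇒n12  → match P4@[12:13]
[14] read 'c'  n12⇒n1 (fail-walked)
[15] read 'a'  n1⇒n6 (fail-walked)
[16] read 'a'  n6⇒n6 (fail-walked)
[17] read 'c'  n6⇒n12  → match P4@[16:17]
[18] read 'b'  n12⇒n2 (fail-walked)
[19] read 'a'  n2⇒n3  → match P0@[17:19]
[20] read 'b'  n3⇒n7 (fail-walked)
[21] read 'a'  n7⇒n8
[22] read 'c'  n8⇒n9  → match P2@[19:22],P3@[20:22],P4@[21:22]
[23] read 'b'  n9⇒n2 (fail-walked)
[24] read 'b'  n2⇒n5 (fail-walked)  → match P1@[23:24]
[25] read 'c'  n5⇒n1 (fail-walked)
[26] read 'b'  n1⇒n2
[27] read 'a'  n2⇒n3  → match P0@[25:27]
[28] read 'c'  n3⇒n11 (fail-walked)  → match P3@[26:28],P4@[27:28]
[29] read 'a'  n11⇒n6 (fail-walked)
[30] read 'b'  n6⇒n7
[31] read 'b'  n7⇒n5 (fail-walked)  → match P1@[30:31]
[32] read 'b'  n5⇒n5 (fail-walked)  → match P1@[31:32]
[33] read 'a'  n5⇒n10 (fail-walked)
[34] read 'c'  n10⇒n11  → match P3@[32:34],P4@[33:34]
[35] read 'a'  n11⇒n6 (fail-walked)
[36] read 'b'  n6⇒n7
[37] read 'a'  n7⇒n8
[38] read 'c'  n8⇒n9  → match P2@[35:38],P3@[36:38],P4@[37:38]
[39] read 'a'  n9⇒n6 (fail-walked)
[40] read 'b'  n6⇒n7
[41] read 'a'  n7⇒n8
[42] read 'c'  n8⇒n9  → match P2@[39:42],P3@[40:42],P4@[41:42]
[43] read 'b'  n9⇒n2 (fail-walked)
[44] read 'b'  n2⇒n5 (fail-walked)  → match P1@[43:44]
[45] read 'a'  n5⇒n10 (fail-walked)
[46] read 'b'  n10⇒n7 (fail-walked)
[47] read 'a'  n7⇒n8
[48] read 'c'  n8⇒n9  → match P2@[45:48],P3@[46:48],P4@[47:48]
[49] read 'c'  n9⇒n1 (fail-walked)
[50] read 'b'  n1⇒n2
[51] read 'a'  n2⇒n3  → match P0@[49:51]
[52] read 'a'  n3⇒n6 (fail-walked)
[53] read 'c'  n6⇒n12  → match P4@[52:53]
[54] read 'c'  n12⇒n1 (fail-walked)
[55] read 'b'  n1⇒n2
[56] read 'a'  n2⇒n3  → match P0@[54:56]
[57] read 'b'  n3⇒n7 (fail-walked)
[58] read 'c'  n7⇒n1 (fail-walked)
[59] read 'b'  n1⇒n2
[60] read 'a'  n2⇒n3  → match P0@[58:60]
[61] read 'a'  n3⇒n6 (fail-walked)
[62] read 'b'  n6⇒n7
[63] read 'a'  n7⇒n8
[64] read 'c'  n8⇒n9  → match P2@[61:64],P3@[62:64],P4@[63:64]

Result: [[1,4],[3,0],[4,3],[4,4],[6,0],[7,3],[7,4],[10,0],[11,3],[11,4],[13,4],[17,4],[19,0],[22,2],[22,3],[22,4],[24,1],[27,0],[28,3],[28,4],[31,1],[32,1],[34,3],[34,4],[38,2],[38,3],[38,4],[42,2],[42,3],[42,4],[44,1],[48,2],[48,3],[48,4],[51,0],[53,4],[56,0],[60,0],[64,2],[64,3],[64,4]]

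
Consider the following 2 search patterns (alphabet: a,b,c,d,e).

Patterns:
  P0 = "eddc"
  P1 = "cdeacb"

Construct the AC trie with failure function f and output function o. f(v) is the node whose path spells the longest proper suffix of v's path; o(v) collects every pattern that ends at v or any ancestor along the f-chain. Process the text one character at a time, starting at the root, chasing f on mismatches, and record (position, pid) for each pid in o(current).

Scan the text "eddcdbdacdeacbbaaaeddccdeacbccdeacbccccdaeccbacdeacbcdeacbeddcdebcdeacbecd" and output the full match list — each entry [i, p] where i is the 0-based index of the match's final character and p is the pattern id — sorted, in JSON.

Build automaton:
Trie (insert patterns):
  n0 'ε': c→5 e→1
  n1 'e': d→2
  n2 'ed': d→3
  n3 'edd': c→4
  n4 'eddc': ·  ←P0
  n5 'c': d→6
  n6 'cd': e→7
  n7 'cde': a→8
  n8 'cdea': c→9
  n9 'cdeac': b→10
  n10 'cdeacb': ·  ←P1

BFS fail/out derivation:
  fail(1) 'e': from fail(0)=0 chase 'e': 0 ⇒ 0;  out=∅∪out(0)=∅
  fail(5) 'c': from fail(0)=0 chase 'c': 0 ⇒ 0;  out=∅∪out(0)=∅
  fail(2) 'ed': from fail(1)=0 chase 'd': 0 ⇒ 0;  out=∅∪out(0)=∅
  fail(6) 'cd': from fail(5)=0 chase 'd': 0 ⇒ 0;  out=∅∪out(0)=∅
  fail(3) 'edd': from fail(2)=0 chase 'd': 0 ⇒ 0;  out=∅∪out(0)=∅
  fail(7) 'cde': from fail(6)=0 chase 'e': 0 ⇒ 1;  out=∅∪out(1)=∅
  fail(4) 'eddc': from fail(3)=0 chase 'c': 0 ⇒ 5;  out={0}∪out(5)={0}
  fail(8) 'cdea': from fail(7)=1 chase 'a': 1→0 ⇒ 0;  out=∅∪out(0)=∅
  fail(9) 'cdeac': from fail(8)=0 chase 'c': 0 ⇒ 5;  out=∅∪out(5)=∅
  fail(10) 'cdeacb': from fail(9)=5 chase 'b': 5→0 ⇒ 0;  out={1}∪out(0)={1}

Run:
[0] read 'e'  n0⇒n1
[1] read 'd'  n1⇒n2
[2] read 'd'  n2⇒n3
[3] read 'c'  n3⇒n4  → match P0@[0:3]
[4] read 'd'  n4⇒n6 ·f
[5] read 'b'  n6⇒n0 ·f
[6] read 'd'  n0⇒n0
[7] read 'a'  n0⇒n0
[8] read 'c'  n0⇒n5
[9] read 'd'  n5⇒n6
[10] read 'e'  n6⇒n7
[11] read 'a'  n7⇒n8
[12] read 'c'  n8⇒n9
[13] read 'b'  n9⇒n10  → match P1@[8:13]
[14] read 'b'  n10⇒n0 ·f
[15] read 'a'  n0⇒n0
[16] read 'a'  n0⇒n0
[17] read 'a'  n0⇒n0
[18] read 'e'  n0⇒n1
[19] read 'd'  n1⇒n2
[20] read 'd'  n2⇒n3
[21] read 'c'  n3⇒n4  → match P0@[18:21]
[22] read 'c'  n4⇒n5 ·f
[23] read 'd'  n5⇒n6
[24] read 'e'  n6⇒n7
[25] read 'a'  n7⇒n8
[26] read 'c'  n8⇒n9
[27] read 'b'  n9⇒n10  → match P1@[22:27]
[28] read 'c'  n10⇒n5 ·f
[29] read 'c'  n5⇒n5 ·f
[30] read 'd'  n5⇒n6
[31] read 'e'  n6⇒n7
[32] read 'a'  n7⇒n8
[33] read 'c'  n8⇒n9
[34] read 'b'  n9⇒n10  → match P1@[29:34]
[35] read 'c'  n10⇒n5 ·f
[36] read 'c'  n5⇒n5 ·f
[37] read 'c'  n5⇒n5 ·f
[38] read 'c'  n5⇒n5 ·f
[39] read 'd'  n5⇒n6
[40] read 'a'  n6⇒n0 ·f
[41] read 'e'  n0⇒n1
[42] read 'c'  n1⇒n5 ·f
[43] read 'c'  n5⇒n5 ·f
[44] read 'b'  n5⇒n0 ·f
[45] read 'a'  n0⇒n0
[46] read 'c'  n0⇒n5
[47] read 'd'  n5⇒n6
[48] read 'e'  n6⇒n7
[49] read 'a'  n7⇒n8
[50] read 'c'  n8⇒n9
[51] read 'b'  n9⇒n10  → match P1@[46:51]
[52] read 'c'  n10⇒n5 ·f
[53] read 'd'  n5⇒n6
[54] read 'e'  n6⇒n7
[55] read 'a'  n7⇒n8
[56] read 'c'  n8⇒n9
[57] read 'b'  n9⇒n10  → match P1@[52:57]
[58] read 'e'  n10⇒n1 ·f
[59] read 'd'  n1⇒n2
[60] read 'd'  n2⇒n3
[61] read 'c'  n3⇒n4  → match P0@[58:61]
[62] read 'd'  n4⇒n6 ·f
[63] read 'e'  n6⇒n7
[64] read 'b'  n7⇒n0 ·f
[65] read 'c'  n0⇒n5
[66] read 'd'  n5⇒n6
[67] read 'e'  n6⇒n7
[68] read 'a'  n7⇒n8
[69] read 'c'  n8⇒n9
[70] read 'b'  n9⇒n10  → match P1@[65:70]
[71] read 'e'  n10⇒n1 ·f
[72] read 'c'  n1⇒n5 ·f
[73] read 'd'  n5⇒n6

All matches (sorted): [[3,0],[13,1],[21,0],[27,1],[34,1],[51,1],[57,1],[61,0],[70,1]]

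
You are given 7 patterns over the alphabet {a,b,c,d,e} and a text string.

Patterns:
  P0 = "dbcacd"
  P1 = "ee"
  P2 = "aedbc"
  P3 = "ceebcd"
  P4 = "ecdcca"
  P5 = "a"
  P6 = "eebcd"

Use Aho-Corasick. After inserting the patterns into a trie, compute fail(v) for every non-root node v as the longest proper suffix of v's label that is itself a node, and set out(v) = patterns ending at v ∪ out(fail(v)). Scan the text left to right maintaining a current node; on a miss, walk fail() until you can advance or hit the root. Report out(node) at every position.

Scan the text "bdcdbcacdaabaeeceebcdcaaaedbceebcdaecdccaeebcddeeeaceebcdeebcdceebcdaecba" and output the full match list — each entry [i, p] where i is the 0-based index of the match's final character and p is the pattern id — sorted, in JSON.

Build automaton:
Trie nodes:
  n0 'ε': a→9 c→14 d→1 e→7
  n1 'd': b→2
  n2 'db': c→3
  n3 'dbc': a→4
  n4 'dbca': c→5
  n5 'dbcac': d→6
  n6 'dbcacd': ·  ←P0
  n7 'e': c→20 e→8
  n8 'ee': b→25  ←P1
  n9 'a': e→10  ←P5
  n10 'ae': d→11
  n11 'aed': b→12
  n12 'aedb': c→13
  n13 'aedbc': ·  ←P2
  n14 'c': e→15
  n15 'ce': e→16
  n16 'cee': b→17
  n17 'ceeb': c→18
  n18 'ceebc': d→19
  n19 'ceebcd': ·  ←P3
  n20 'ec': d→21
  n21 'ecd': c→22
  n22 'ecdc': c→23
  n23 'ecdcc': a→24
  n24 'ecdcca': ·  ←P4
  n25 'eeb': c→26
  n26 'eebc': d→27
  n27 'eebcd': ·  ←P6

Failure links (BFS by depth):
  fail(1) 'd': from fail(0)=0 chase 'd': 0 ⇒ 0;  out=∅∪out(0)=∅
  fail(7) 'e': from fail(0)=0 chase 'e': 0 ⇒ 0;  out=∅∪out(0)=∅
  fail(9) 'a': from fail(0)=0 chase 'a': 0 ⇒ 0;  out={5}∪out(0)={5}
  fail(14) 'c': from fail(0)=0 chase 'c': 0 ⇒ 0;  out=∅∪out(0)=∅
  fail(2) 'db': from fail(1)=0 chase 'b': 0 ⇒ 0;  out=∅∪out(0)=∅
  fail(8) 'ee': from fail(7)=0 chase 'e': 0 ⇒ 7;  out={1}∪out(7)={1}
  fail(10) 'ae': from fail(9)=0 chase 'e': 0 ⇒ 7;  out=∅∪out(7)=∅
  fail(15) 'ce': from fail(14)=0 chase 'e': 0 ⇒ 7;  out=∅∪out(7)=∅
  fail(20) 'ec': from fail(7)=0 chase 'c': 0 ⇒ 14;  out=∅∪out(14)=∅
  fail(3) 'dbc': from fail(2)=0 chase 'c': 0 ⇒ 14;  out=∅∪out(14)=∅
  fail(11) 'aed': from fail(10)=7 chase 'd': 7→0 ⇒ 1;  out=∅∪out(1)=∅
  fail(16) 'cee': from fail(15)=7 chase 'e': 7 ⇒ 8;  out=∅∪out(8)={1}
  fail(21) 'ecd': from fail(20)=14 chase 'd': 14→0 ⇒ 1;  out=∅∪out(1)=∅
  fail(25) 'eeb': from fail(8)=7 chase 'b': 7→0 ⇒ 0;  out=∅∪out(0)=∅
  fail(4) 'dbca': from fail(3)=14 chase 'a': 14→0 ⇒ 9;  out=∅∪out(9)={5}
  fail(12) 'aedb': from fail(11)=1 chase 'b': 1 ⇒ 2;  out=∅∪out(2)=∅
  fail(17) 'ceeb': from fail(16)=8 chase 'b': 8 ⇒ 25;  out=∅∪out(25)=∅
  fail(22) 'ecdc': from fail(21)=1 chase 'c': 1→0 ⇒ 14;  out=∅∪out(14)=∅
  fail(26) 'eebc': from fail(25)=0 chase 'c': 0 ⇒ 14;  out=∅∪out(14)=∅
  fail(5) 'dbcac': from fail(4)=9 chase 'c': 9→0 ⇒ 14;  out=∅∪out(14)=∅
  fail(13) 'aedbc': from fail(12)=2 chase 'c': 2 ⇒ 3;  out={2}∪out(3)={2}
  fail(18) 'ceebc': from fail(17)=25 chase 'c': 25 ⇒ 26;  out=∅∪out(26)=∅
  fail(23) 'ecdcc': from fail(22)=14 chase 'c': 14→0 ⇒ 14;  out=∅∪out(14)=∅
  fail(27) 'eebcd': from fail(26)=14 chase 'd': 14→0 ⇒ 1;  out={6}∪out(1)={6}
  fail(6) 'dbcacd': from fail(5)=14 chase 'd': 14→0 ⇒ 1;  out={0}∪out(1)={0}
  fail(19) 'ceebcd': from fail(18)=26 chase 'd': 26 ⇒ 27;  out={3}∪out(27)={3,6}
  fail(24) 'ecdcca': from fail(23)=14 chase 'a': 14→0 ⇒ 9;  out={4}∪out(9)={4,5}

Text stream:
pos 0 'b': at 0
pos 1 'd': at 1
pos 2 'c': at 14 (fail-walked)
pos 3 'd': at 1 (fail-walked)
pos 4 'b': at 2
pos 5 'c': at 3
pos 6 'a': at 4  → match P5@[6:6]
pos 7 'c': at 5
pos 8 'd': at 6  → match P0@[3:8]
pos 9 'a': at 9 (fail-walked)  → match P5@[9:9]
pos 10 'a': at 9 (fail-walked)  → match P5@[10:10]
pos 11 'b': at 0 (fail-walked)
pos 12 'a': at 9  → match P5@[12:12]
pos 13 'e': at 10
pos 14 'e': at 8 (fail-walked)  → match P1@[13:14]
pos 15 'c': at 20 (fail-walked)
pos 16 'e': at 15 (fail-walked)
pos 17 'e': at 16  → match P1@[16:17]
pos 18 'b': at 17
pos 19 'c': at 18
pos 20 'd': at 19  → match P3@[15:20],P6@[16:20]
pos 21 'c': at 14 (fail-walked)
pos 22 'a': at 9 (fail-walked)  → match P5@[22:22]
pos 23 'a': at 9 (fail-walked)  → match P5@[23:23]
pos 24 'a': at 9 (fail-walked)  → match P5@[24:24]
pos 25 'e': at 10
pos 26 'd': at 11
pos 27 'b': at 12
pos 28 'c': at 13  → match P2@[24:28]
pos 29 'e': at 15 (fail-walked)
pos 30 'e': at 16  → match P1@[29:30]
pos 31 'b': at 17
pos 32 'c': at 18
pos 33 'd': at 19  → match P3@[28:33],P6@[29:33]
pos 34 'a': at 9 (fail-walked)  → match P5@[34:34]
pos 35 'e': at 10
pos 36 'c': at 20 (fail-walked)
pos 37 'd': at 21
pos 38 'c': at 22
pos 39 'c': at 23
pos 40 'a': at 24  → match P4@[35:40],P5@[40:40]
pos 41 'e': at 10 (fail-walked)
pos 42 'e': at 8 (fail-walked)  → match P1@[41:42]
pos 43 'b': at 25
pos 44 'c': at 26
pos 45 'd': at 27  → match P6@[41:45]
pos 46 'd': at 1 (fail-walked)
pos 47 'e': at 7 (fail-walked)
pos 48 'e': at 8  → match P1@[47:48]
pos 49 'e': at 8 (fail-walked)  → match P1@[48:49]
pos 50 'a': at 9 (fail-walked)  → match P5@[50:50]
pos 51 'c': at 14 (fail-walked)
pos 52 'e': at 15
pos 53 'e': at 16  → match P1@[52:53]
pos 54 'b': at 17
pos 55 'c': at 18
pos 56 'd': at 19  → match P3@[51:56],P6@[52:56]
pos 57 'e': at 7 (fail-walked)
pos 58 'e': at 8  → match P1@[57:58]
pos 59 'b': at 25
pos 60 'c': at 26
pos 61 'd': at 27  → match P6@[57:61]
pos 62 'c': at 14 (fail-walked)
pos 63 'e': at 15
pos 64 'e': at 16  → match P1@[63:64]
pos 65 'b': at 17
pos 66 'c': at 18
pos 67 'd': at 19  → match P3@[62:67],P6@[63:67]
pos 68 'a': at 9 (fail-walked)  → match P5@[68:68]
pos 69 'e': at 10
pos 70 'c': at 20 (fail-walked)
pos 71 'b': at 0 (fail-walked)
pos 72 'a': at 9  → match P5@[72:72]

Result: [[6,5],[8,0],[9,5],[10,5],[12,5],[14,1],[17,1],[20,3],[20,6],[22,5],[23,5],[24,5],[28,2],[30,1],[33,3],[33,6],[34,5],[40,4],[40,5],[42,1],[45,6],[48,1],[49,1],[50,5],[53,1],[56,3],[56,6],[58,1],[61,6],[64,1],[67,3],[67,6],[68,5],[72,5]]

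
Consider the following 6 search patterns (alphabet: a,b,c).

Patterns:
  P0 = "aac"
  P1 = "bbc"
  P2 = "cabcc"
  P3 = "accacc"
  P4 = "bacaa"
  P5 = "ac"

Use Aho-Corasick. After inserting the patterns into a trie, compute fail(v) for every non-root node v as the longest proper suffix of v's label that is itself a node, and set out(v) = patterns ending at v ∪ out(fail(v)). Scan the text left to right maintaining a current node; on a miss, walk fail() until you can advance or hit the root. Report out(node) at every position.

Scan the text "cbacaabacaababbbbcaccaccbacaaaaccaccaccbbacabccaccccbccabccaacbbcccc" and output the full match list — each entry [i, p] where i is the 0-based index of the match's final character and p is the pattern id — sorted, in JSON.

Construct AC machine:
Trie (insert patterns):
  n0 'ε': a→1 b→4 c→7
  n1 'a': a→2 c→12
  n2 'aa': c→3
  n3 'aac': ·  ←P0
  n4 'b': a→17 b→5
  n5 'bb': c→6
  n6 'bbc': ·  ←P1
  n7 'c': a→8
  n8 'ca': b→9
  n9 'cab': c→10
  n10 'cabc': c→11
  n11 'cabcc': ·  ←P2
  n12 'ac': c→13  ←P5
  n13 'acc': a→14
  n14 'acca': c→15
  n15 'accac': c→16
  n16 'accacc': ·  ←P3
  n17 'ba': c→18
  n18 'bac': a→19
  n19 'baca': a→20
  n20 'bacaa': ·  ←P4

BFS fail/out derivation:
  fail(1) 'a': from fail(0)=0 chase 'a': 0 ⇒ 0;  out=∅∪out(0)=∅
  fail(4) 'b': from fail(0)=0 chase 'b': 0 ⇒ 0;  out=∅∪out(0)=∅
  fail(7) 'c': from fail(0)=0 chase 'c': 0 ⇒ 0;  out=∅∪out(0)=∅
  fail(2) 'aa': from fail(1)=0 chase 'a': 0 ⇒ 1;  out=∅∪out(1)=∅
  fail(5) 'bb': from fail(4)=0 chase 'b': 0 ⇒ 4;  out=∅∪out(4)=∅
  fail(8) 'ca': from fail(7)=0 chase 'a': 0 ⇒ 1;  out=∅∪out(1)=∅
  fail(12) 'ac': from fail(1)=0 chase 'c': 0 ⇒ 7;  out={5}∪out(7)={5}
  fail(17) 'ba': from fail(4)=0 chase 'a': 0 ⇒ 1;  out=∅∪out(1)=∅
  fail(3) 'aac': from fail(2)=1 chase 'c': 1 ⇒ 12;  out={0}∪out(12)={0,5}
  fail(6) 'bbc': from fail(5)=4 chase 'c': 4→0 ⇒ 7;  out={1}∪out(7)={1}
  fail(9) 'cab': from fail(8)=1 chase 'b': 1→0 ⇒ 4;  out=∅∪out(4)=∅
  fail(13) 'acc': from fail(12)=7 chase 'c': 7→0 ⇒ 7;  out=∅∪out(7)=∅
  fail(18) 'bac': from fail(17)=1 chase 'c': 1 ⇒ 12;  out=∅∪out(12)={5}
  fail(10) 'cabc': from fail(9)=4 chase 'c': 4→0 ⇒ 7;  out=∅∪out(7)=∅
  fail(14) 'acca': from fail(13)=7 chase 'a': 7 ⇒ 8;  out=∅∪out(8)=∅
  fail(19) 'baca': from fail(18)=12 chase 'a': 12→7 ⇒ 8;  out=∅∪out(8)=∅
  fail(11) 'cabcc': from fail(10)=7 chase 'c': 7→0 ⇒ 7;  out={2}∪out(7)={2}
  fail(15) 'accac': from fail(14)=8 chase 'c': 8→1 ⇒ 12;  out=∅∪out(12)={5}
  fail(20) 'bacaa': from fail(19)=8 chase 'a': 8→1 ⇒ 2;  out={4}∪out(2)={4}
  fail(16) 'accacc': from fail(15)=12 chase 'c': 12 ⇒ 13;  out={3}∪out(13)={3}

Run:
pos 0 'c': at 7
pos 1 'b': at 4 (fail-walked)
pos 2 'a': at 17
pos 3 'c': at 18  emit P5@[2:3]
pos 4 'a': at 19
pos 5 'a': at 20  emit P4@[1:5]
pos 6 'b': at 4 (fail-walked)
pos 7 'a': at 17
pos 8 'c': at 18  emit P5@[7:8]
pos 9 'a': at 19
pos 10 'a': at 20  emit P4@[6:10]
pos 11 'b': at 4 (fail-walked)
pos 12 'a': at 17
pos 13 'b': at 4 (fail-walked)
pos 14 'b': at 5
pos 15 'b': at 5 (fail-walked)
pos 16 'b': at 5 (fail-walked)
pos 17 'c': at 6  emit P1@[15:17]
pos 18 'a': at 8 (fail-walked)
pos 19 'c': at 12 (fail-walked)  emit P5@[18:19]
pos 20 'c': at 13
pos 21 'a': at 14
pos 22 'c': at 15  emit P5@[21:22]
pos 23 'c': at 16  emit P3@[18:23]
pos 24 'b': at 4 (fail-walked)
pos 25 'a': at 17
pos 26 'c': at 18  emit P5@[25:26]
pos 27 'a': at 19
pos 28 'a': at 20  emit P4@[24:28]
pos 29 'a': at 2 (fail-walked)
pos 30 'a': at 2 (fail-walked)
pos 31 'c': at 3  emit P0@[29:31],P5@[30:31]
pos 32 'c': at 13 (fail-walked)
pos 33 'a': at 14
pos 34 'c': at 15  emit P5@[33:34]
pos 35 'c': at 16  emit P3@[30:35]
pos 36 'a': at 14 (fail-walked)
pos 37 'c': at 15  emit P5@[36:37]
pos 38 'c': at 16  emit P3@[33:38]
pos 39 'b': at 4 (fail-walked)
pos 40 'b': at 5
pos 41 'a': at 17 (fail-walked)
pos 42 'c': at 18  emit P5@[41:42]
pos 43 'a': at 19
pos 44 'b': at 9 (fail-walked)
pos 45 'c': at 10
pos 46 'c': at 11  emit P2@[42:46]
pos 47 'a': at 8 (fail-walked)
pos 48 'c': at 12 (fail-walked)  emit P5@[47:48]
pos 49 'c': at 13
pos 50 'c': at 7 (fail-walked)
pos 51 'c': at 7 (fail-walked)
pos 52 'b': at 4 (fail-walked)
pos 53 'c': at 7 (fail-walked)
pos 54 'c': at 7 (fail-walked)
pos 55 'a': at 8
pos 56 'b': at 9
pos 57 'c': at 10
pos 58 'c': at 11  emit P2@[54:58]
pos 59 'a': at 8 (fail-walked)
pos 60 'a': at 2 (fail-walked)
pos 61 'c': at 3  emit P0@[59:61],P5@[60:61]
pos 62 'b': at 4 (fail-walked)
pos 63 'b': at 5
pos 64 'c': at 6  emit P1@[62:64]
pos 65 'c': at 7 (fail-walked)
pos 66 'c': at 7 (fail-walked)
pos 67 'c': at 7 (fail-walked)

Result: [[3,5],[5,4],[8,5],[10,4],[17,1],[19,5],[22,5],[23,3],[26,5],[28,4],[31,0],[31,5],[34,5],[35,3],[37,5],[38,3],[42,5],[46,2],[48,5],[58,2],[61,0],[61,5],[64,1]]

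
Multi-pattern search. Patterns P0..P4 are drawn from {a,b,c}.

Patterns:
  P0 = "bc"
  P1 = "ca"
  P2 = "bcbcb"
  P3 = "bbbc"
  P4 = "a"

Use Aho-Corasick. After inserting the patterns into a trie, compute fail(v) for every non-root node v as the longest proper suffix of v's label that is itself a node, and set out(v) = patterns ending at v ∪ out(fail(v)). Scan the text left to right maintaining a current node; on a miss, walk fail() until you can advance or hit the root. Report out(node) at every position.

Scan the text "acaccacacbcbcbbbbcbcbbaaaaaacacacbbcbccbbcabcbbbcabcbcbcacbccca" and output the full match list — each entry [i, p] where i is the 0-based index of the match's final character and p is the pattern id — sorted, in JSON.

Construct AC machine:
Trie nodes:
  n0 'ε': a→11 b→1 c→3
  n1 'b': b→8 c→2
  n2 'bc': b→5  [P0 ends]
  n3 'c': a→4
  n4 'ca': ·  [P1 ends]
  n5 'bcb': c→6
  n6 'bcbc': b→7
  n7 'bcbcb': ·  [P2 ends]
  n8 'bb': b→9
  n9 'bbb': c→10
  n10 'bbbc': ·  [P3 ends]
  n11 'a': ·  [P4 ends]

BFS fail/out derivation:
  n1('b'): parent n0 fail=0; on 'b' 0 → fail=0;  out ∅∪∅=∅
  n3('c'): parent n0 fail=0; on 'c' 0 → fail=0;  out ∅∪∅=∅
  n11('a'): parent n0 fail=0; on 'a' 0 → fail=0;  out {4}∪∅={4}
  n2('bc'): parent n1 fail=0; on 'c' 0 → fail=3;  out {0}∪∅={0}
  n4('ca'): parent n3 fail=0; on 'a' 0 → fail=11;  out {1}∪{4}={1,4}
  n8('bb'): parent n1 fail=0; on 'b' 0 → fail=1;  out ∅∪∅=∅
  n5('bcb'): parent n2 fail=3; on 'b' 3→0 → fail=1;  out ∅∪∅=∅
  n9('bbb'): parent n8 fail=1; on 'b' 1 → fail=8;  out ∅∪∅=∅
  n6('bcbc'): parent n5 fail=1; on 'c' 1 → fail=2;  out ∅∪{0}={0}
  n10('bbbc'): parent n9 fail=8; on 'c' 8→1 → fail=2;  out {3}∪{0}={0,3}
  n7('bcbcb'): parent n6 fail=2; on 'b' 2 → fail=5;  out {2}∪∅={2}

Scan:
i=0 'a': node 0→11  → match P4@[0:0]
i=1 'c': node 11→3 (fail-walked)
i=2 'a': node 3→4  → match P1@[1:2],P4@[2:2]
i=3 'c': node 4→3 (fail-walked)
i=4 'c': node 3→3 (fail-walked)
i=5 'a': node 3→4  → match P1@[4:5],P4@[5:5]
i=6 'c': node 4→3 (fail-walked)
i=7 'a': node 3→4  → match P1@[6:7],P4@[7:7]
i=8 'c': node 4→3 (fail-walked)
i=9 'b': node 3→1 (fail-walked)
i=10 'c': node 1→2  → match P0@[9:10]
i=11 'b': node 2→5
i=12 'c': node 5→6  → match P0@[11:12]
i=13 'b': node 6→7  → match P2@[9:13]
i=14 'b': node 7→8 (fail-walked)
i=15 'b': node 8→9
i=16 'b': node 9→9 (fail-walked)
i=17 'c': node 9→10  → match P0@[16:17],P3@[14:17]
i=18 'b': node 10→5 (fail-walked)
i=19 'c': node 5→6  → match P0@[18:19]
i=20 'b': node 6→7  → match P2@[16:20]
i=21 'b': node 7→8 (fail-walked)
i=22 'a': node 8→11 (fail-walked)  → match P4@[22:22]
i=23 'a': node 11→11 (fail-walked)  → match P4@[23:23]
i=24 'a': node 11→11 (fail-walked)  → match P4@[24:24]
i=25 'a': node 11→11 (fail-walked)  → match P4@[25:25]
i=26 'a': node 11→11 (fail-walked)  → match P4@[26:26]
i=27 'a': node 11→11 (fail-walked)  → match P4@[27:27]
i=28 'c': node 11→3 (fail-walked)
i=29 'a': node 3→4  → match P1@[28:29],P4@[29:29]
i=30 'c': node 4→3 (fail-walked)
i=31 'a': node 3→4  → match P1@[30:31],P4@[31:31]
i=32 'c': node 4→3 (fail-walked)
i=33 'b': node 3→1 (fail-walked)
i=34 'b': node 1→8
i=35 'c': node 8→2 (fail-walked)  → match P0@[34:35]
i=36 'b': node 2→5
i=37 'c': node 5→6  → match P0@[36:37]
i=38 'c': node 6→3 (fail-walked)
i=39 'b': node 3→1 (fail-walked)
i=40 'b': node 1→8
i=41 'c': node 8→2 (fail-walked)  → match P0@[40:41]
i=42 'a': node 2→4 (fail-walked)  → match P1@[41:42],P4@[42:42]
i=43 'b': node 4→1 (fail-walked)
i=44 'c': node 1→2  → match P0@[43:44]
i=45 'b': node 2→5
i=46 'b': node 5→8 (fail-walked)
i=47 'b': node 8→9
i=48 'c': node 9→10  → match P0@[47:48],P3@[45:48]
i=49 'a': node 10→4 (fail-walked)  → match P1@[48:49],P4@[49:49]
i=50 'b': node 4→1 (fail-walked)
i=51 'c': node 1→2  → match P0@[50:51]
i=52 'b': node 2→5
i=53 'c': node 5→6  → match P0@[52:53]
i=54 'b': node 6→7  → match P2@[50:54]
i=55 'c': node 7→6 (fail-walked)  → match P0@[54:55]
i=56 'a': node 6→4 (fail-walked)  → match P1@[55:56],P4@[56:56]
i=57 'c': node 4→3 (fail-walked)
i=58 'b': node 3→1 (fail-walked)
i=59 'c': node 1→2  → match P0@[58:59]
i=60 'c': node 2→3 (fail-walked)
i=61 'c': node 3→3 (fail-walked)
i=62 'a': node 3→4  → match P1@[61:62],P4@[62:62]

All matches (sorted): [[0,4],[2,1],[2,4],[5,1],[5,4],[7,1],[7,4],[10,0],[12,0],[13,2],[17,0],[17,3],[19,0],[20,2],[22,4],[23,4],[24,4],[25,4],[26,4],[27,4],[29,1],[29,4],[31,1],[31,4],[35,0],[37,0],[41,0],[42,1],[42,4],[44,0],[48,0],[48,3],[49,1],[49,4],[51,0],[53,0],[54,2],[55,0],[56,1],[56,4],[59,0],[62,1],[62,4]]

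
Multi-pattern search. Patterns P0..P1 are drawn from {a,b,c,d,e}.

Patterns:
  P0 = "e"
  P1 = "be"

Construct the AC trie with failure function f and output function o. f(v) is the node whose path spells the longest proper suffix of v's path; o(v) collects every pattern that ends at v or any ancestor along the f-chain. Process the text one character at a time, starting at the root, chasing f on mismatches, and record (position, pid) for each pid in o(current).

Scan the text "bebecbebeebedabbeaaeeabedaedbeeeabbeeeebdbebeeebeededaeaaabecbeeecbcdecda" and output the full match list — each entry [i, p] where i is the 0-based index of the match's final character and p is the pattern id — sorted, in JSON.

Build:
Trie nodes:
  n0 'ε': b→2 e→1
  n1 'e': ·  [P0 ends]
  n2 'b': e→3
  n3 'be': ·  [P1 ends]

BFS fail/out derivation:
  n1('e'): parent n0 fail=0; on 'e' 0 → fail=0;  out {0}∪∅={0}
  n2('b'): parent n0 fail=0; on 'b' 0 → fail=0;  out ∅∪∅=∅
  n3('be'): parent n2 fail=0; on 'e' 0 → fail=1;  out {1}∪{0}={0,1}

Text stream:
pos 0 'b': at 2
pos 1 'e': at 3  → match P0@[1:1],P1@[0:1]
pos 2 'b': at 2 (via fail)
pos 3 'e': at 3  → match P0@[3:3],P1@[2:3]
pos 4 'c': at 0 (via fail)
pos 5 'b': at 2
pos 6 'e': at 3  → match P0@[6:6],P1@[5:6]
pos 7 'b': at 2 (via fail)
pos 8 'e': at 3  → match P0@[8:8],P1@[7:8]
pos 9 'e': at 1 (via fail)  → match P0@[9:9]
pos 10 'b': at 2 (via fail)
pos 11 'e': at 3  → match P0@[11:11],P1@[10:11]
pos 12 'd': at 0 (via fail)
pos 13 'a': at 0
pos 14 'b': at 2
pos 15 'b': at 2 (via fail)
pos 16 'e': at 3  → match P0@[16:16],P1@[15:16]
pos 17 'a': at 0 (via fail)
pos 18 'a': at 0
pos 19 'e': at 1  → match P0@[19:19]
pos 20 'e': at 1 (via fail)  → match P0@[20:20]
pos 21 'a': at 0 (via fail)
pos 22 'b': at 2
pos 23 'e': at 3  → match P0@[23:23],P1@[22:23]
pos 24 'd': at 0 (via fail)
pos 25 'a': at 0
pos 26 'e': at 1  → match P0@[26:26]
pos 27 'd': at 0 (via fail)
pos 28 'b': at 2
pos 29 'e': at 3  → match P0@[29:29],P1@[28:29]
pos 30 'e': at 1 (via fail)  → match P0@[30:30]
pos 31 'e': at 1 (via fail)  → match P0@[31:31]
pos 32 'a': at 0 (via fail)
pos 33 'b': at 2
pos 34 'b': at 2 (via fail)
pos 35 'e': at 3  → match P0@[35:35],P1@[34:35]
pos 36 'e': at 1 (via fail)  → match P0@[36:36]
pos 37 'e': at 1 (via fail)  → match P0@[37:37]
pos 38 'e': at 1 (via fail)  → match P0@[38:38]
pos 39 'b': at 2 (via fail)
pos 40 'd': at 0 (via fail)
pos 41 'b': at 2
pos 42 'e': at 3  → match P0@[42:42],P1@[41:42]
pos 43 'b': at 2 (via fail)
pos 44 'e': at 3  → match P0@[44:44],P1@[43:44]
pos 45 'e': at 1 (via fail)  → match P0@[45:45]
pos 46 'e': at 1 (via fail)  → match P0@[46:46]
pos 47 'b': at 2 (via fail)
pos 48 'e': at 3  → match P0@[48:48],P1@[47:48]
pos 49 'e': at 1 (via fail)  → match P0@[49:49]
pos 50 'd': at 0 (via fail)
pos 51 'e': at 1  → match P0@[51:51]
pos 52 'd': at 0 (via fail)
pos 53 'a': at 0
pos 54 'e': at 1  → match P0@[54:54]
pos 55 'a': at 0 (via fail)
pos 56 'a': at 0
pos 57 'a': at 0
pos 58 'b': at 2
pos 59 'e': at 3  → match P0@[59:59],P1@[58:59]
pos 60 'c': at 0 (via fail)
pos 61 'b': at 2
pos 62 'e': at 3  → match P0@[62:62],P1@[61:62]
pos 63 'e': at 1 (via fail)  → match P0@[63:63]
pos 64 'e': at 1 (via fail)  → match P0@[64:64]
pos 65 'c': at 0 (via fail)
pos 66 'b': at 2
pos 67 'c': at 0 (via fail)
pos 68 'd': at 0
pos 69 'e': at 1  → match P0@[69:69]
pos 70 'c': at 0 (via fail)
pos 71 'd': at 0
pos 72 'a': at 0

Matches: [[1,0],[1,1],[3,0],[3,1],[6,0],[6,1],[8,0],[8,1],[9,0],[11,0],[11,1],[16,0],[16,1],[19,0],[20,0],[23,0],[23,1],[26,0],[29,0],[29,1],[30,0],[31,0],[35,0],[35,1],[36,0],[37,0],[38,0],[42,0],[42,1],[44,0],[44,1],[45,0],[46,0],[48,0],[48,1],[49,0],[51,0],[54,0],[59,0],[59,1],[62,0],[62,1],[63,0],[64,0],[69,0]]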